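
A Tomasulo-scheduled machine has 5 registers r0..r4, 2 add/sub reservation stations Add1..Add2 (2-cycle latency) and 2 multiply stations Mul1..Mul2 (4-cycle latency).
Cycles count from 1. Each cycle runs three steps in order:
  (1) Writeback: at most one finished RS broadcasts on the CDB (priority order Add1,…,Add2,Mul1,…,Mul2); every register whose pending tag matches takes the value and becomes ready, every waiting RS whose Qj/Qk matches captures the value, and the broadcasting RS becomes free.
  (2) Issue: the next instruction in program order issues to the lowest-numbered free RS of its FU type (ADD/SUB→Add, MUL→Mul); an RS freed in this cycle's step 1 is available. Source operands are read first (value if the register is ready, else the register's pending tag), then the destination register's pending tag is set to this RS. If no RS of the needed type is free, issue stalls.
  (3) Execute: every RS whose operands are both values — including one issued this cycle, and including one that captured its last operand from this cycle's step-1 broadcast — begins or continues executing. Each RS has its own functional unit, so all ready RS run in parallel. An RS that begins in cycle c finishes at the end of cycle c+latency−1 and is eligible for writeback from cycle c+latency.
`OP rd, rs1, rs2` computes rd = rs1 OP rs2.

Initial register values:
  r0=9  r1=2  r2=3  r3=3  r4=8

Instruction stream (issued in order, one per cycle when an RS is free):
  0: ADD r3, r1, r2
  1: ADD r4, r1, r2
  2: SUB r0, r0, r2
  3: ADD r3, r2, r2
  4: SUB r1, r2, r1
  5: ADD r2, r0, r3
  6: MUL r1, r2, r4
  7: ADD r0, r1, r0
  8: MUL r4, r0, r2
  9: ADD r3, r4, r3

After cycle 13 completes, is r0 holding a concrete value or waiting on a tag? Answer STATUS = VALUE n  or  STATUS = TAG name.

cycle 1: issue ADD r3<-Add1 // r0:9,r1:2,r2:3,r3:Add1,r4:8
cycle 2: issue ADD r4<-Add2 // r0:9,r1:2,r2:3,r3:Add1,r4:Add2
cycle 3: CDB Add1=5; issue SUB r0<-Add1 // r0:Add1,r1:2,r2:3,r3:5,r4:Add2
cycle 4: CDB Add2=5; issue ADD r3<-Add2 // r0:Add1,r1:2,r2:3,r3:Add2,r4:5
cycle 5: CDB Add1=6; issue SUB r1<-Add1 // r0:6,r1:Add1,r2:3,r3:Add2,r4:5
cycle 6: CDB Add2=6; issue ADD r2<-Add2 // r0:6,r1:Add1,r2:Add2,r3:6,r4:5
cycle 7: CDB Add1=1; issue MUL r1<-Mul1 // r0:6,r1:Mul1,r2:Add2,r3:6,r4:5
cycle 8: CDB Add2=12; issue ADD r0<-Add1 // r0:Add1,r1:Mul1,r2:12,r3:6,r4:5
cycle 9: issue MUL r4<-Mul2 // r0:Add1,r1:Mul1,r2:12,r3:6,r4:Mul2
cycle 10: issue ADD r3<-Add2 // r0:Add1,r1:Mul1,r2:12,r3:Add2,r4:Mul2
cycle 11: - // r0:Add1,r1:Mul1,r2:12,r3:Add2,r4:Mul2
cycle 12: CDB Mul1=60 // r0:Add1,r1:60,r2:12,r3:Add2,r4:Mul2
cycle 13: - // r0:Add1,r1:60,r2:12,r3:Add2,r4:Mul2

STATUS = TAG Add1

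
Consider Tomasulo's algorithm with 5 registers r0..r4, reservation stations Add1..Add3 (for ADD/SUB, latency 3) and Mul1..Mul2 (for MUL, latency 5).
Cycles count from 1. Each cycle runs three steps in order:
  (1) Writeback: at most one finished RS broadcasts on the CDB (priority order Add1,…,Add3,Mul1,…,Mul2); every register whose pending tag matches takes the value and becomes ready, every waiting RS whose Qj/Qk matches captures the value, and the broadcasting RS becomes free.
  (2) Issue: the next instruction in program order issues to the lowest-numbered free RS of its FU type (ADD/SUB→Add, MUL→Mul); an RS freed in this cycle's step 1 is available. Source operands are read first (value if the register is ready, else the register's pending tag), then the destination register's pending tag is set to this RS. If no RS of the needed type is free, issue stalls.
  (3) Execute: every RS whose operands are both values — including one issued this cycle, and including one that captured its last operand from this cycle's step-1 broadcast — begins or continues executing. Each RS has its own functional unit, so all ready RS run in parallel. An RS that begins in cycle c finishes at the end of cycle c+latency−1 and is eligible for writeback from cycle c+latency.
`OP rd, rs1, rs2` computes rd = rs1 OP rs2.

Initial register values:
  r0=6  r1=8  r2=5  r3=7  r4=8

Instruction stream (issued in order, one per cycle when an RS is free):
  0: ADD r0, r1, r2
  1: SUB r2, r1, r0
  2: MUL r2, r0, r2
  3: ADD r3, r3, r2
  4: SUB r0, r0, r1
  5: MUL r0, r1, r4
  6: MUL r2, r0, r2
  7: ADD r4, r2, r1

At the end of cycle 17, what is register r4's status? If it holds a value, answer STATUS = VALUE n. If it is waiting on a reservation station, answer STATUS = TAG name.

cycle 1: issue ADD r0<-Add1 // r0:Add1,r1:8,r2:5,r3:7,r4:8
cycle 2: issue SUB r2<-Add2 // r0:Add1,r1:8,r2:Add2,r3:7,r4:8
cycle 3: issue MUL r2<-Mul1 // r0:Add1,r1:8,r2:Mul1,r3:7,r4:8
cycle 4: CDB Add1=13; issue ADD r3<-Add1 // r0:13,r1:8,r2:Mul1,r3:Add1,r4:8
cycle 5: issue SUB r0<-Add3 // r0:Add3,r1:8,r2:Mul1,r3:Add1,r4:8
cycle 6: issue MUL r0<-Mul2 // r0:Mul2,r1:8,r2:Mul1,r3:Add1,r4:8
cycle 7: CDB Add2=-5; stall // r0:Mul2,r1:8,r2:Mul1,r3:Add1,r4:8
cycle 8: CDB Add3=5; stall // r0:Mul2,r1:8,r2:Mul1,r3:Add1,r4:8
cycle 9: stall // r0:Mul2,r1:8,r2:Mul1,r3:Add1,r4:8
cycle 10: stall // r0:Mul2,r1:8,r2:Mul1,r3:Add1,r4:8
cycle 11: CDB Mul2=64; issue MUL r2<-Mul2 // r0:64,r1:8,r2:Mul2,r3:Add1,r4:8
cycle 12: CDB Mul1=-65; issue ADD r4<-Add2 // r0:64,r1:8,r2:Mul2,r3:Add1,r4:Add2
cycle 13: - // r0:64,r1:8,r2:Mul2,r3:Add1,r4:Add2
cycle 14: - // r0:64,r1:8,r2:Mul2,r3:Add1,r4:Add2
cycle 15: CDB Add1=-58 // r0:64,r1:8,r2:Mul2,r3:-58,r4:Add2
cycle 16: - // r0:64,r1:8,r2:Mul2,r3:-58,r4:Add2
cycle 17: CDB Mul2=-4160 // r0:64,r1:8,r2:-4160,r3:-58,r4:Add2

STATUS = TAG Add2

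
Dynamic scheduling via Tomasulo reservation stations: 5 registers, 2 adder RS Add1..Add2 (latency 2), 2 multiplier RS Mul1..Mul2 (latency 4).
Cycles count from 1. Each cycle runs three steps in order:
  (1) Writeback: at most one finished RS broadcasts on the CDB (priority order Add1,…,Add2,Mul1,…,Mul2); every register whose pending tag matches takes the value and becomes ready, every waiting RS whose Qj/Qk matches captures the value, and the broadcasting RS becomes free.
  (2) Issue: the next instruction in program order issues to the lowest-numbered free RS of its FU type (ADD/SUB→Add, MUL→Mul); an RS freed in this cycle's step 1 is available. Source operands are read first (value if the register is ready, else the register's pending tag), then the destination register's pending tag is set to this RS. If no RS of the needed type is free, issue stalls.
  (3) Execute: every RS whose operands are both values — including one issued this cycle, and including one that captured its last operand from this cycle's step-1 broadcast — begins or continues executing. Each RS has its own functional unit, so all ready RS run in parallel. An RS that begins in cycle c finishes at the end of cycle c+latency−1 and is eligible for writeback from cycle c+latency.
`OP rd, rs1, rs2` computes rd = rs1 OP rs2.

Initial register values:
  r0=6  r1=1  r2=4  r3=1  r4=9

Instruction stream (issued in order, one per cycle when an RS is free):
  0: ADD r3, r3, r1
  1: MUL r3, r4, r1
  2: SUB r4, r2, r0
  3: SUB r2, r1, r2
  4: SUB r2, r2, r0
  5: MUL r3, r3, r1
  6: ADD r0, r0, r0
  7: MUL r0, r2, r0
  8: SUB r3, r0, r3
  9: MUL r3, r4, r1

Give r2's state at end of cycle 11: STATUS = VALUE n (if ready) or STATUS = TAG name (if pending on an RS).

c1: issue ADD r3<-Add1 | r0:6,r1:1,r2:4,r3:Add1,r4:9
c2: issue MUL r3<-Mul1 | r0:6,r1:1,r2:4,r3:Mul1,r4:9
c3: CDB Add1=2; issue SUB r4<-Add1 | r0:6,r1:1,r2:4,r3:Mul1,r4:Add1
c4: issue SUB r2<-Add2 | r0:6,r1:1,r2:Add2,r3:Mul1,r4:Add1
c5: CDB Add1=-2; issue SUB r2<-Add1 | r0:6,r1:1,r2:Add1,r3:Mul1,r4:-2
c6: CDB Add2=-3; issue MUL r3<-Mul2 | r0:6,r1:1,r2:Add1,r3:Mul2,r4:-2
c7: CDB Mul1=9; issue ADD r0<-Add2 | r0:Add2,r1:1,r2:Add1,r3:Mul2,r4:-2
c8: CDB Add1=-9; issue MUL r0<-Mul1 | r0:Mul1,r1:1,r2:-9,r3:Mul2,r4:-2
c9: CDB Add2=12; issue SUB r3<-Add1 | r0:Mul1,r1:1,r2:-9,r3:Add1,r4:-2
c10: stall | r0:Mul1,r1:1,r2:-9,r3:Add1,r4:-2
c11: CDB Mul2=9; issue MUL r3<-Mul2 | r0:Mul1,r1:1,r2:-9,r3:Mul2,r4:-2

STATUS = VALUE -9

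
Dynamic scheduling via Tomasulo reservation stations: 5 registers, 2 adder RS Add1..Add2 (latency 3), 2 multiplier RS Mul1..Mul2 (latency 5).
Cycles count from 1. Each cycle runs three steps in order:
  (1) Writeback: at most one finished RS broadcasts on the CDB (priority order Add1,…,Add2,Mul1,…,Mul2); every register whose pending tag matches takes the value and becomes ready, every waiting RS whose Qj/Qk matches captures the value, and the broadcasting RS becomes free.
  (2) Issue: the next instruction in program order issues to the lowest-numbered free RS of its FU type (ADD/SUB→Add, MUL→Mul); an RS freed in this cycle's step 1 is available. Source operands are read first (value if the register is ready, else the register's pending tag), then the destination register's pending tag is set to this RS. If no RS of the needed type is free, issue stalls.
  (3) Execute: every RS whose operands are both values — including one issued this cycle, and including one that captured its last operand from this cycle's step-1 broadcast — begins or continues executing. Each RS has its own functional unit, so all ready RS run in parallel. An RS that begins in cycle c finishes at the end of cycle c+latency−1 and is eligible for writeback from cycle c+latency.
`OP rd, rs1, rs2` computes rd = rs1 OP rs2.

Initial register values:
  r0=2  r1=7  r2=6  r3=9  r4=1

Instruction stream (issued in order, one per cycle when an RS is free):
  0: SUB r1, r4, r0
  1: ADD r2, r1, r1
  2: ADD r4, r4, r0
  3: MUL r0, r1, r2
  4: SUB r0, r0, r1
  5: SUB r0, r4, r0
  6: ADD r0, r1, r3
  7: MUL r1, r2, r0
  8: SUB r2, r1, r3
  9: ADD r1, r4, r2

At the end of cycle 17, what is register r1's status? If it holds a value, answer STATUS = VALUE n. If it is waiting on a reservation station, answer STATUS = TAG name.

  c1: issue SUB r1<-Add1  regs: r0:2,r1:Add1,r2:6,r3:9,r4:1
  c2: issue ADD r2<-Add2  regs: r0:2,r1:Add1,r2:Add2,r3:9,r4:1
  c3: stall  regs: r0:2,r1:Add1,r2:Add2,r3:9,r4:1
  c4: CDB Add1=-1; issue ADD r4<-Add1  regs: r0:2,r1:-1,r2:Add2,r3:9,r4:Add1
  c5: issue MUL r0<-Mul1  regs: r0:Mul1,r1:-1,r2:Add2,r3:9,r4:Add1
  c6: stall  regs: r0:Mul1,r1:-1,r2:Add2,r3:9,r4:Add1
  c7: CDB Add1=3; issue SUB r0<-Add1  regs: r0:Add1,r1:-1,r2:Add2,r3:9,r4:3
  c8: CDB Add2=-2; issue SUB r0<-Add2  regs: r0:Add2,r1:-1,r2:-2,r3:9,r4:3
  c9: stall  regs: r0:Add2,r1:-1,r2:-2,r3:9,r4:3
  c10: stall  regs: r0:Add2,r1:-1,r2:-2,r3:9,r4:3
  c11: stall  regs: r0:Add2,r1:-1,r2:-2,r3:9,r4:3
  c12: stall  regs: r0:Add2,r1:-1,r2:-2,r3:9,r4:3
  c13: CDB Mul1=2; stall  regs: r0:Add2,r1:-1,r2:-2,r3:9,r4:3
  c14: stall  regs: r0:Add2,r1:-1,r2:-2,r3:9,r4:3
  c15: stall  regs: r0:Add2,r1:-1,r2:-2,r3:9,r4:3
  c16: CDB Add1=3; issue ADD r0<-Add1  regs: r0:Add1,r1:-1,r2:-2,r3:9,r4:3
  c17: issue MUL r1<-Mul1  regs: r0:Add1,r1:Mul1,r2:-2,r3:9,r4:3

STATUS = TAG Mul1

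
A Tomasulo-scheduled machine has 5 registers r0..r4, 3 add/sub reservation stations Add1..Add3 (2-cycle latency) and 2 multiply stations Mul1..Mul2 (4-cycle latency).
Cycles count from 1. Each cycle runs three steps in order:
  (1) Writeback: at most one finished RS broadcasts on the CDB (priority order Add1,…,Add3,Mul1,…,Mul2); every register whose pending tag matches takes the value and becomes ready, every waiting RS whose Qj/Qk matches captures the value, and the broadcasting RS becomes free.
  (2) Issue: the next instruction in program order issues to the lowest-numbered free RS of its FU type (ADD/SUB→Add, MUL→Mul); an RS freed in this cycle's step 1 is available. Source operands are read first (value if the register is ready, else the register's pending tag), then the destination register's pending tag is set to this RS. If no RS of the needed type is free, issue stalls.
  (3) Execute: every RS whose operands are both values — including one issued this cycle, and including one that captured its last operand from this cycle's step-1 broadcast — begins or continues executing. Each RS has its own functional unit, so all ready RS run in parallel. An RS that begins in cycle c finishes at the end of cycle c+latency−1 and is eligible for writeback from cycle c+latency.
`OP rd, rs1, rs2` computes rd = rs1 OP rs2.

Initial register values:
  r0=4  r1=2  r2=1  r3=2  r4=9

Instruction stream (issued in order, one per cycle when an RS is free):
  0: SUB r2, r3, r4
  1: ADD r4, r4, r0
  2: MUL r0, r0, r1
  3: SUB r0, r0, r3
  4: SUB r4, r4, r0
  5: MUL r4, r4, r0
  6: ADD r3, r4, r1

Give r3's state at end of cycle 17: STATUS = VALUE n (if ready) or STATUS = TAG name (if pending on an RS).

STATUS = VALUE 44

cycle 1: issue SUB r2<-Add1 // r0:4,r1:2,r2:Add1,r3:2,r4:9
cycle 2: issue ADD r4<-Add2 // r0:4,r1:2,r2:Add1,r3:2,r4:Add2
cycle 3: CDB Add1=-7; issue MUL r0<-Mul1 // r0:Mul1,r1:2,r2:-7,r3:2,r4:Add2
cycle 4: CDB Add2=13; issue SUB r0<-Add1 // r0:Add1,r1:2,r2:-7,r3:2,r4:13
cycle 5: issue SUB r4<-Add2 // r0:Add1,r1:2,r2:-7,r3:2,r4:Add2
cycle 6: issue MUL r4<-Mul2 // r0:Add1,r1:2,r2:-7,r3:2,r4:Mul2
cycle 7: CDB Mul1=8; issue ADD r3<-Add3 // r0:Add1,r1:2,r2:-7,r3:Add3,r4:Mul2
cycle 8: - // r0:Add1,r1:2,r2:-7,r3:Add3,r4:Mul2
cycle 9: CDB Add1=6 // r0:6,r1:2,r2:-7,r3:Add3,r4:Mul2
cycle 10: - // r0:6,r1:2,r2:-7,r3:Add3,r4:Mul2
cycle 11: CDB Add2=7 // r0:6,r1:2,r2:-7,r3:Add3,r4:Mul2
cycle 12: - // r0:6,r1:2,r2:-7,r3:Add3,r4:Mul2
cycle 13: - // r0:6,r1:2,r2:-7,r3:Add3,r4:Mul2
cycle 14: - // r0:6,r1:2,r2:-7,r3:Add3,r4:Mul2
cycle 15: CDB Mul2=42 // r0:6,r1:2,r2:-7,r3:Add3,r4:42
cycle 16: - // r0:6,r1:2,r2:-7,r3:Add3,r4:42
cycle 17: CDB Add3=44 // r0:6,r1:2,r2:-7,r3:44,r4:42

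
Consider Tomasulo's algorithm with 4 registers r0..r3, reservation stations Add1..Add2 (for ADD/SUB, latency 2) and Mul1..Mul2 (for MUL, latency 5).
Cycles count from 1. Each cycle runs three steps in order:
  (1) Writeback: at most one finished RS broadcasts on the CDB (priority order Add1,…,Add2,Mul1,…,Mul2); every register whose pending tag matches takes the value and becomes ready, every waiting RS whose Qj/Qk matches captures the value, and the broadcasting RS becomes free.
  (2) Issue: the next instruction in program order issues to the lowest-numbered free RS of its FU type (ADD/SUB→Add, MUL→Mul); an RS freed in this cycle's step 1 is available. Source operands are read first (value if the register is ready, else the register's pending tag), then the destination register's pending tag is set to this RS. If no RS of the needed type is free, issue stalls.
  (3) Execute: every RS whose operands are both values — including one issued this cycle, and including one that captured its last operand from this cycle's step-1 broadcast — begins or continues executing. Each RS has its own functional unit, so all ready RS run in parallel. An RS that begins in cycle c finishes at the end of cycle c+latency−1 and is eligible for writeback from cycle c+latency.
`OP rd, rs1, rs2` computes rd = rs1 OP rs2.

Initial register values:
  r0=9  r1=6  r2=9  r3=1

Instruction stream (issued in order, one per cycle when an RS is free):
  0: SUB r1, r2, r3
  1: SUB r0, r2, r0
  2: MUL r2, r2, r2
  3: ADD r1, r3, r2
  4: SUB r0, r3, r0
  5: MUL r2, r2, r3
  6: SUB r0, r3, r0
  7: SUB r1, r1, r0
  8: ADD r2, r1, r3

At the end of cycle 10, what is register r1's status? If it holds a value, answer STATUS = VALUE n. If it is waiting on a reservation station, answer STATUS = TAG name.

STATUS = TAG Add2

  c1: issue SUB r1<-Add1  regs: r0:9,r1:Add1,r2:9,r3:1
  c2: issue SUB r0<-Add2  regs: r0:Add2,r1:Add1,r2:9,r3:1
  c3: CDB Add1=8; issue MUL r2<-Mul1  regs: r0:Add2,r1:8,r2:Mul1,r3:1
  c4: CDB Add2=0; issue ADD r1<-Add1  regs: r0:0,r1:Add1,r2:Mul1,r3:1
  c5: issue SUB r0<-Add2  regs: r0:Add2,r1:Add1,r2:Mul1,r3:1
  c6: issue MUL r2<-Mul2  regs: r0:Add2,r1:Add1,r2:Mul2,r3:1
  c7: CDB Add2=1; issue SUB r0<-Add2  regs: r0:Add2,r1:Add1,r2:Mul2,r3:1
  c8: CDB Mul1=81; stall  regs: r0:Add2,r1:Add1,r2:Mul2,r3:1
  c9: CDB Add2=0; issue SUB r1<-Add2  regs: r0:0,r1:Add2,r2:Mul2,r3:1
  c10: CDB Add1=82; issue ADD r2<-Add1  regs: r0:0,r1:Add2,r2:Add1,r3:1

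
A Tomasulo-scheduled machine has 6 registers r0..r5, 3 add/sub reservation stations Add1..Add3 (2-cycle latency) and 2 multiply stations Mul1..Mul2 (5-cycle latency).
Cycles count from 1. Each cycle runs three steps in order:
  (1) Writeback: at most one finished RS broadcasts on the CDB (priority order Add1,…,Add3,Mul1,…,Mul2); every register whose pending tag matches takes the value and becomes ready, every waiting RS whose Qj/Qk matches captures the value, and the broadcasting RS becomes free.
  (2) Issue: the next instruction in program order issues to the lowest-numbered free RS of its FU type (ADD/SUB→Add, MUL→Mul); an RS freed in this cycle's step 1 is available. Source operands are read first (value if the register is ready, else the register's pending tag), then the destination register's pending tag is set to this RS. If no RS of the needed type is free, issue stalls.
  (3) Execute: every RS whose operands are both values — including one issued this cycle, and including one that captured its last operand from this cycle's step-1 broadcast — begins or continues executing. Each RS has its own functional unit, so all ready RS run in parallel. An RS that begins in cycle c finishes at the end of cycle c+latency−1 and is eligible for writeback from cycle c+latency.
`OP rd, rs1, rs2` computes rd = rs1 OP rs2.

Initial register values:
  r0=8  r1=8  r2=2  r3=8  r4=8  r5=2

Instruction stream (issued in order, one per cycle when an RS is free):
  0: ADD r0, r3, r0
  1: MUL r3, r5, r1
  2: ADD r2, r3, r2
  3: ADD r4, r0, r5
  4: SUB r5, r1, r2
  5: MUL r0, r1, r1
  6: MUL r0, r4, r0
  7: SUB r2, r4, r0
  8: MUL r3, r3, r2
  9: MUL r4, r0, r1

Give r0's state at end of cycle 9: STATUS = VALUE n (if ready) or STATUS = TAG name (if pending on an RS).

STATUS = TAG Mul1

  c1: issue ADD r0<-Add1  regs: r0:Add1,r1:8,r2:2,r3:8,r4:8,r5:2
  c2: issue MUL r3<-Mul1  regs: r0:Add1,r1:8,r2:2,r3:Mul1,r4:8,r5:2
  c3: CDB Add1=16; issue ADD r2<-Add1  regs: r0:16,r1:8,r2:Add1,r3:Mul1,r4:8,r5:2
  c4: issue ADD r4<-Add2  regs: r0:16,r1:8,r2:Add1,r3:Mul1,r4:Add2,r5:2
  c5: issue SUB r5<-Add3  regs: r0:16,r1:8,r2:Add1,r3:Mul1,r4:Add2,r5:Add3
  c6: CDB Add2=18; issue MUL r0<-Mul2  regs: r0:Mul2,r1:8,r2:Add1,r3:Mul1,r4:18,r5:Add3
  c7: CDB Mul1=16; issue MUL r0<-Mul1  regs: r0:Mul1,r1:8,r2:Add1,r3:16,r4:18,r5:Add3
  c8: issue SUB r2<-Add2  regs: r0:Mul1,r1:8,r2:Add2,r3:16,r4:18,r5:Add3
  c9: CDB Add1=18; stall  regs: r0:Mul1,r1:8,r2:Add2,r3:16,r4:18,r5:Add3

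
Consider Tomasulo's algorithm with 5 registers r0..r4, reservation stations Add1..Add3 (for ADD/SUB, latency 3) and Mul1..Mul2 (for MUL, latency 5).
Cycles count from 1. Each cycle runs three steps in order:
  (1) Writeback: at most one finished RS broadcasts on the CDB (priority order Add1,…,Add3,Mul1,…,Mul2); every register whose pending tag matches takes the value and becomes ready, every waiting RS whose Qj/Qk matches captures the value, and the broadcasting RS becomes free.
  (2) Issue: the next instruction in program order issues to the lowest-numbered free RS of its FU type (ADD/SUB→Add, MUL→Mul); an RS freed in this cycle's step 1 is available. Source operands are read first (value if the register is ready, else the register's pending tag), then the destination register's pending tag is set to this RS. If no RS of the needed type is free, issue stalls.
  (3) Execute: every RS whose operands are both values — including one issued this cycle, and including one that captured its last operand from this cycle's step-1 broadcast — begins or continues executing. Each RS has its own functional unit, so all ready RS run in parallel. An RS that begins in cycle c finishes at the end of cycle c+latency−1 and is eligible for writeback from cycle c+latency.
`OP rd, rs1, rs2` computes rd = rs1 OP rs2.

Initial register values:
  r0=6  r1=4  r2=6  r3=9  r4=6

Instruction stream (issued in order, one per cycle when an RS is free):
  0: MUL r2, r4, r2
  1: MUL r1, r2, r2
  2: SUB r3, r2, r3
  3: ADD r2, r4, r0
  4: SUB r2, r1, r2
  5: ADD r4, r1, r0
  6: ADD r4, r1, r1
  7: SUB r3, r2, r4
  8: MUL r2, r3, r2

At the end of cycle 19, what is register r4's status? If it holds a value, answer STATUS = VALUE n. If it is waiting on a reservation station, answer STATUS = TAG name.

cycle 1: issue MUL r2<-Mul1 // r0:6,r1:4,r2:Mul1,r3:9,r4:6
cycle 2: issue MUL r1<-Mul2 // r0:6,r1:Mul2,r2:Mul1,r3:9,r4:6
cycle 3: issue SUB r3<-Add1 // r0:6,r1:Mul2,r2:Mul1,r3:Add1,r4:6
cycle 4: issue ADD r2<-Add2 // r0:6,r1:Mul2,r2:Add2,r3:Add1,r4:6
cycle 5: issue SUB r2<-Add3 // r0:6,r1:Mul2,r2:Add3,r3:Add1,r4:6
cycle 6: CDB Mul1=36; stall // r0:6,r1:Mul2,r2:Add3,r3:Add1,r4:6
cycle 7: CDB Add2=12; issue ADD r4<-Add2 // r0:6,r1:Mul2,r2:Add3,r3:Add1,r4:Add2
cycle 8: stall // r0:6,r1:Mul2,r2:Add3,r3:Add1,r4:Add2
cycle 9: CDB Add1=27; issue ADD r4<-Add1 // r0:6,r1:Mul2,r2:Add3,r3:27,r4:Add1
cycle 10: stall // r0:6,r1:Mul2,r2:Add3,r3:27,r4:Add1
cycle 11: CDB Mul2=1296; stall // r0:6,r1:1296,r2:Add3,r3:27,r4:Add1
cycle 12: stall // r0:6,r1:1296,r2:Add3,r3:27,r4:Add1
cycle 13: stall // r0:6,r1:1296,r2:Add3,r3:27,r4:Add1
cycle 14: CDB Add1=2592; issue SUB r3<-Add1 // r0:6,r1:1296,r2:Add3,r3:Add1,r4:2592
cycle 15: CDB Add2=1302; issue MUL r2<-Mul1 // r0:6,r1:1296,r2:Mul1,r3:Add1,r4:2592
cycle 16: CDB Add3=1284 // r0:6,r1:1296,r2:Mul1,r3:Add1,r4:2592
cycle 17: - // r0:6,r1:1296,r2:Mul1,r3:Add1,r4:2592
cycle 18: - // r0:6,r1:1296,r2:Mul1,r3:Add1,r4:2592
cycle 19: CDB Add1=-1308 // r0:6,r1:1296,r2:Mul1,r3:-1308,r4:2592

STATUS = VALUE 2592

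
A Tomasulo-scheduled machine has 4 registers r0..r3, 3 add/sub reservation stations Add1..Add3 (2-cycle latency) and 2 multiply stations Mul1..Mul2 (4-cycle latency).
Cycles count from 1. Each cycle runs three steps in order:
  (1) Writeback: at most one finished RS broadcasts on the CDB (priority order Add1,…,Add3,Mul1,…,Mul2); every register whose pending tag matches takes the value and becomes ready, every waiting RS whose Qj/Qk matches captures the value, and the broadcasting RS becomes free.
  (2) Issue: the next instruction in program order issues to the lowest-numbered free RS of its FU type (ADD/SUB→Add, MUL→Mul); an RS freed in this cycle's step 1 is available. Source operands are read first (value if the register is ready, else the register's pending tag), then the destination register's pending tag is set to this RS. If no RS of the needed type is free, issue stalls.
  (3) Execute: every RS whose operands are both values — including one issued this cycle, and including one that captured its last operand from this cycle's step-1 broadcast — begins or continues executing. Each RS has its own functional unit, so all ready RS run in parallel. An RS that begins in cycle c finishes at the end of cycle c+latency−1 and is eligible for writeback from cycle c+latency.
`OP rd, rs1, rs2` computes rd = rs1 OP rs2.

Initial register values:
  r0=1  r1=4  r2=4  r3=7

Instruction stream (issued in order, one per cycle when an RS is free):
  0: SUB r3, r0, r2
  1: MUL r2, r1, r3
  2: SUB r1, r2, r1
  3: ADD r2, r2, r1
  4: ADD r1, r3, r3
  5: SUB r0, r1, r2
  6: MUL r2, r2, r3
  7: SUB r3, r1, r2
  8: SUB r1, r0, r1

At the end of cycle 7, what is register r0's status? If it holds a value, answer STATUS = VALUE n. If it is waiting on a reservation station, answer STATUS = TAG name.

c1: issue SUB r3<-Add1 | r0:1,r1:4,r2:4,r3:Add1
c2: issue MUL r2<-Mul1 | r0:1,r1:4,r2:Mul1,r3:Add1
c3: CDB Add1=-3; issue SUB r1<-Add1 | r0:1,r1:Add1,r2:Mul1,r3:-3
c4: issue ADD r2<-Add2 | r0:1,r1:Add1,r2:Add2,r3:-3
c5: issue ADD r1<-Add3 | r0:1,r1:Add3,r2:Add2,r3:-3
c6: stall | r0:1,r1:Add3,r2:Add2,r3:-3
c7: CDB Add3=-6; issue SUB r0<-Add3 | r0:Add3,r1:-6,r2:Add2,r3:-3

STATUS = TAG Add3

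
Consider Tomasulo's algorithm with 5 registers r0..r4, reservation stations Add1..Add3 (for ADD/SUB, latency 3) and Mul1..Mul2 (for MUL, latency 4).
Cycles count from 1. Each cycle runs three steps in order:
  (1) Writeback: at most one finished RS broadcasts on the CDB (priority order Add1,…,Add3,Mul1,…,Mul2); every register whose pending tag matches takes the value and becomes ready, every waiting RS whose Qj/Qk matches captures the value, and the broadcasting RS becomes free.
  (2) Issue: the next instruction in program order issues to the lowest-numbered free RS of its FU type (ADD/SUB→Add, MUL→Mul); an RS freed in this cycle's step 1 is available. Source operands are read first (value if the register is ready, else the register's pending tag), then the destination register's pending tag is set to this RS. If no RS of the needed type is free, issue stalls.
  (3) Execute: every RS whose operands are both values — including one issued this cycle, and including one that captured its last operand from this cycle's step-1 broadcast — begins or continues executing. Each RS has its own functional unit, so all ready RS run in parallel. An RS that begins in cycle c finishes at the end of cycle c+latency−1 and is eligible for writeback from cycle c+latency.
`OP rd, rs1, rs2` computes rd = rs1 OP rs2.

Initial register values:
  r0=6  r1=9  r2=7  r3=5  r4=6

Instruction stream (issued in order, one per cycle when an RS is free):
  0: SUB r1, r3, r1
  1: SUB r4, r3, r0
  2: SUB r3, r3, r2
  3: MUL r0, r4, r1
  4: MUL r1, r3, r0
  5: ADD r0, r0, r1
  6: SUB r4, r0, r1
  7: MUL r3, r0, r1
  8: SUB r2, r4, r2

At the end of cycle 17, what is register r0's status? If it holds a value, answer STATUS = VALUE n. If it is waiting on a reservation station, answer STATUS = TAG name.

STATUS = VALUE -4

c1: issue SUB r1<-Add1 | r0:6,r1:Add1,r2:7,r3:5,r4:6
c2: issue SUB r4<-Add2 | r0:6,r1:Add1,r2:7,r3:5,r4:Add2
c3: issue SUB r3<-Add3 | r0:6,r1:Add1,r2:7,r3:Add3,r4:Add2
c4: CDB Add1=-4; issue MUL r0<-Mul1 | r0:Mul1,r1:-4,r2:7,r3:Add3,r4:Add2
c5: CDB Add2=-1; issue MUL r1<-Mul2 | r0:Mul1,r1:Mul2,r2:7,r3:Add3,r4:-1
c6: CDB Add3=-2; issue ADD r0<-Add1 | r0:Add1,r1:Mul2,r2:7,r3:-2,r4:-1
c7: issue SUB r4<-Add2 | r0:Add1,r1:Mul2,r2:7,r3:-2,r4:Add2
c8: stall | r0:Add1,r1:Mul2,r2:7,r3:-2,r4:Add2
c9: CDB Mul1=4; issue MUL r3<-Mul1 | r0:Add1,r1:Mul2,r2:7,r3:Mul1,r4:Add2
c10: issue SUB r2<-Add3 | r0:Add1,r1:Mul2,r2:Add3,r3:Mul1,r4:Add2
c11: - | r0:Add1,r1:Mul2,r2:Add3,r3:Mul1,r4:Add2
c12: - | r0:Add1,r1:Mul2,r2:Add3,r3:Mul1,r4:Add2
c13: CDB Mul2=-8 | r0:Add1,r1:-8,r2:Add3,r3:Mul1,r4:Add2
c14: - | r0:Add1,r1:-8,r2:Add3,r3:Mul1,r4:Add2
c15: - | r0:Add1,r1:-8,r2:Add3,r3:Mul1,r4:Add2
c16: CDB Add1=-4 | r0:-4,r1:-8,r2:Add3,r3:Mul1,r4:Add2
c17: - | r0:-4,r1:-8,r2:Add3,r3:Mul1,r4:Add2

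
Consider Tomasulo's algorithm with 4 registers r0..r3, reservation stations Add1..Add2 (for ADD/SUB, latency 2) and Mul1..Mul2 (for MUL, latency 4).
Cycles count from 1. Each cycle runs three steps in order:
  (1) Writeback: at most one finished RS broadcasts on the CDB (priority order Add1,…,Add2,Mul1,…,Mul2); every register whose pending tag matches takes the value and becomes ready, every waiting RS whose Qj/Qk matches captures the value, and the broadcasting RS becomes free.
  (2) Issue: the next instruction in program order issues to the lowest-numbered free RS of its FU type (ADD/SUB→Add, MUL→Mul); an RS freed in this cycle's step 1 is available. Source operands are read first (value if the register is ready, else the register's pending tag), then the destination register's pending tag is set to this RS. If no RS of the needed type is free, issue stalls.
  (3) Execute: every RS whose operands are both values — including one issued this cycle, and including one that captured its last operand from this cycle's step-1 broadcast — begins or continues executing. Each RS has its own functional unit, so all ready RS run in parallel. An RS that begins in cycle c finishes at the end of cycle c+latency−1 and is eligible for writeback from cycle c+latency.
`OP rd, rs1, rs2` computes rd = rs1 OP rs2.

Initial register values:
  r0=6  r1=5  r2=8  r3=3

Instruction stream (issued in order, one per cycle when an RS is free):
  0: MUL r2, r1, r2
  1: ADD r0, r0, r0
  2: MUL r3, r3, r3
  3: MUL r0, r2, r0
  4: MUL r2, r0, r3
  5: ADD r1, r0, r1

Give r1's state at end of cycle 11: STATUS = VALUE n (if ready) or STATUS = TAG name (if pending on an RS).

STATUS = VALUE 485

cycle 1: issue MUL r2<-Mul1 // r0:6,r1:5,r2:Mul1,r3:3
cycle 2: issue ADD r0<-Add1 // r0:Add1,r1:5,r2:Mul1,r3:3
cycle 3: issue MUL r3<-Mul2 // r0:Add1,r1:5,r2:Mul1,r3:Mul2
cycle 4: CDB Add1=12; stall // r0:12,r1:5,r2:Mul1,r3:Mul2
cycle 5: CDB Mul1=40; issue MUL r0<-Mul1 // r0:Mul1,r1:5,r2:40,r3:Mul2
cycle 6: stall // r0:Mul1,r1:5,r2:40,r3:Mul2
cycle 7: CDB Mul2=9; issue MUL r2<-Mul2 // r0:Mul1,r1:5,r2:Mul2,r3:9
cycle 8: issue ADD r1<-Add1 // r0:Mul1,r1:Add1,r2:Mul2,r3:9
cycle 9: CDB Mul1=480 // r0:480,r1:Add1,r2:Mul2,r3:9
cycle 10: - // r0:480,r1:Add1,r2:Mul2,r3:9
cycle 11: CDB Add1=485 // r0:480,r1:485,r2:Mul2,r3:9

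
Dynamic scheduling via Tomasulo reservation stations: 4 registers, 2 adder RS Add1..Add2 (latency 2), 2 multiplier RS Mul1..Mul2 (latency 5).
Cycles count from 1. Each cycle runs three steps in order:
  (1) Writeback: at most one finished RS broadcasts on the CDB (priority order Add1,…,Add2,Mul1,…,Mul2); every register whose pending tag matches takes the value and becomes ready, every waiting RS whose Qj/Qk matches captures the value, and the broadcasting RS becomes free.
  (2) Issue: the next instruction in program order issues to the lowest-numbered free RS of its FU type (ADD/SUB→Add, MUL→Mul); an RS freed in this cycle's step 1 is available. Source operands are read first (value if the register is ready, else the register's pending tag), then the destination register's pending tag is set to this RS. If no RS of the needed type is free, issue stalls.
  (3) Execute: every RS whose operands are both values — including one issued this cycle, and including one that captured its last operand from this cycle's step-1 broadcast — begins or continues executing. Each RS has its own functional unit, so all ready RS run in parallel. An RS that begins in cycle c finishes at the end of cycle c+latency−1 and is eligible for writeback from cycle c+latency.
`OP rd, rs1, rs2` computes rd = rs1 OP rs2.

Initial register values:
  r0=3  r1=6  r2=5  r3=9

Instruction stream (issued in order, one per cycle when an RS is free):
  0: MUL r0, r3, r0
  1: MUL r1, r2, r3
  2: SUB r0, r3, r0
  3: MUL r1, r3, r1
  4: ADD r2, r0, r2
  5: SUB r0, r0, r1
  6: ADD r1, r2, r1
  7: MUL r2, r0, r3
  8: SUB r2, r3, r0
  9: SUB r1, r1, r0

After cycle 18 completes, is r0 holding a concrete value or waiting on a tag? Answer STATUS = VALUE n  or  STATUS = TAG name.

STATUS = VALUE -423

  c1: issue MUL r0<-Mul1  regs: r0:Mul1,r1:6,r2:5,r3:9
  c2: issue MUL r1<-Mul2  regs: r0:Mul1,r1:Mul2,r2:5,r3:9
  c3: issue SUB r0<-Add1  regs: r0:Add1,r1:Mul2,r2:5,r3:9
  c4: stall  regs: r0:Add1,r1:Mul2,r2:5,r3:9
  c5: stall  regs: r0:Add1,r1:Mul2,r2:5,r3:9
  c6: CDB Mul1=27; issue MUL r1<-Mul1  regs: r0:Add1,r1:Mul1,r2:5,r3:9
  c7: CDB Mul2=45; issue ADD r2<-Add2  regs: r0:Add1,r1:Mul1,r2:Add2,r3:9
  c8: CDB Add1=-18; issue SUB r0<-Add1  regs: r0:Add1,r1:Mul1,r2:Add2,r3:9
  c9: stall  regs: r0:Add1,r1:Mul1,r2:Add2,r3:9
  c10: CDB Add2=-13; issue ADD r1<-Add2  regs: r0:Add1,r1:Add2,r2:-13,r3:9
  c11: issue MUL r2<-Mul2  regs: r0:Add1,r1:Add2,r2:Mul2,r3:9
  c12: CDB Mul1=405; stall  regs: r0:Add1,r1:Add2,r2:Mul2,r3:9
  c13: stall  regs: r0:Add1,r1:Add2,r2:Mul2,r3:9
  c14: CDB Add1=-423; issue SUB r2<-Add1  regs: r0:-423,r1:Add2,r2:Add1,r3:9
  c15: CDB Add2=392; issue SUB r1<-Add2  regs: r0:-423,r1:Add2,r2:Add1,r3:9
  c16: CDB Add1=432  regs: r0:-423,r1:Add2,r2:432,r3:9
  c17: CDB Add2=815  regs: r0:-423,r1:815,r2:432,r3:9
  c18: -  regs: r0:-423,r1:815,r2:432,r3:9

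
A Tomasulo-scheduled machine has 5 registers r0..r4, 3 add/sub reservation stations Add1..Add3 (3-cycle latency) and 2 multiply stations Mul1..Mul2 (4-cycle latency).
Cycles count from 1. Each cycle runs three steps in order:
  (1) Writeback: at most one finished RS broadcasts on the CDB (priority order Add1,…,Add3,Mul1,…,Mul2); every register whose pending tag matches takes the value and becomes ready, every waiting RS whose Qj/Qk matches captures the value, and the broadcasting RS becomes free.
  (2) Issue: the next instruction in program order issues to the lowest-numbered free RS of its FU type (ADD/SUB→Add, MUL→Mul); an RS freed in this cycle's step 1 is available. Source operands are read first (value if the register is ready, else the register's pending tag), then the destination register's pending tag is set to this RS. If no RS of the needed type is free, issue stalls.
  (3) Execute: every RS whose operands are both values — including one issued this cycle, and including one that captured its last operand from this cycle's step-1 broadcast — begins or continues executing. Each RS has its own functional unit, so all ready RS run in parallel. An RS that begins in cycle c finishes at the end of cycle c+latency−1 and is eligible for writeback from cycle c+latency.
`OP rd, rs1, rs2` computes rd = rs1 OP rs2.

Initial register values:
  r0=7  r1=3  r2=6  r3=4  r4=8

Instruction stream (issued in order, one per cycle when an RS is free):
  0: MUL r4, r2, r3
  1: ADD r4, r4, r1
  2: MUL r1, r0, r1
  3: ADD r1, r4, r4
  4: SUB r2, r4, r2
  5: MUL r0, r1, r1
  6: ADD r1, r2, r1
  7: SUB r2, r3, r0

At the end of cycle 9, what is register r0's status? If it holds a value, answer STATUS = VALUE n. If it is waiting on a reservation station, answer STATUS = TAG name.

  c1: issue MUL r4<-Mul1  regs: r0:7,r1:3,r2:6,r3:4,r4:Mul1
  c2: issue ADD r4<-Add1  regs: r0:7,r1:3,r2:6,r3:4,r4:Add1
  c3: issue MUL r1<-Mul2  regs: r0:7,r1:Mul2,r2:6,r3:4,r4:Add1
  c4: issue ADD r1<-Add2  regs: r0:7,r1:Add2,r2:6,r3:4,r4:Add1
  c5: CDB Mul1=24; issue SUB r2<-Add3  regs: r0:7,r1:Add2,r2:Add3,r3:4,r4:Add1
  c6: issue MUL r0<-Mul1  regs: r0:Mul1,r1:Add2,r2:Add3,r3:4,r4:Add1
  c7: CDB Mul2=21; stall  regs: r0:Mul1,r1:Add2,r2:Add3,r3:4,r4:Add1
  c8: CDB Add1=27; issue ADD r1<-Add1  regs: r0:Mul1,r1:Add1,r2:Add3,r3:4,r4:27
  c9: stall  regs: r0:Mul1,r1:Add1,r2:Add3,r3:4,r4:27

STATUS = TAG Mul1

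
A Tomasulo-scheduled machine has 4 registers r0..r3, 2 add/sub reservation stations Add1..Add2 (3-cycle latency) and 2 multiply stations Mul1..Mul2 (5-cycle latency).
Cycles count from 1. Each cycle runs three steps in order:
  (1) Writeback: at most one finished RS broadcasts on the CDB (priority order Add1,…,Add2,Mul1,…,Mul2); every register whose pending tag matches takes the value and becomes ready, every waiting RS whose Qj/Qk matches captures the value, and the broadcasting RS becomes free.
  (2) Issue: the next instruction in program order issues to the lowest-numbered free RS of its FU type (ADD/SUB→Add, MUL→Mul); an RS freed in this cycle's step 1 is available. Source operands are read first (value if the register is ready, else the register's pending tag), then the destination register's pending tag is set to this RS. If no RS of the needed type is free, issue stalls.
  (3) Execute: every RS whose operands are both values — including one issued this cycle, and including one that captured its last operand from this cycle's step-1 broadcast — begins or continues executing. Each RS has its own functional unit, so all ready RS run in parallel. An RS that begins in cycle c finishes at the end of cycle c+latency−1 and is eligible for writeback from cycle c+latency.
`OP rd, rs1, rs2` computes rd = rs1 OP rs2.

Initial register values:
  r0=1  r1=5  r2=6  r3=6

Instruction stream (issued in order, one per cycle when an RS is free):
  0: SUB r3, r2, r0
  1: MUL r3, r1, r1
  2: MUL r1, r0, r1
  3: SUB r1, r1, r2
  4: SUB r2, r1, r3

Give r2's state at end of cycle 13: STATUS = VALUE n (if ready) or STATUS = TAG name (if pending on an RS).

STATUS = TAG Add2

cycle 1: issue SUB r3<-Add1 // r0:1,r1:5,r2:6,r3:Add1
cycle 2: issue MUL r3<-Mul1 // r0:1,r1:5,r2:6,r3:Mul1
cycle 3: issue MUL r1<-Mul2 // r0:1,r1:Mul2,r2:6,r3:Mul1
cycle 4: CDB Add1=5; issue SUB r1<-Add1 // r0:1,r1:Add1,r2:6,r3:Mul1
cycle 5: issue SUB r2<-Add2 // r0:1,r1:Add1,r2:Add2,r3:Mul1
cycle 6: - // r0:1,r1:Add1,r2:Add2,r3:Mul1
cycle 7: CDB Mul1=25 // r0:1,r1:Add1,r2:Add2,r3:25
cycle 8: CDB Mul2=5 // r0:1,r1:Add1,r2:Add2,r3:25
cycle 9: - // r0:1,r1:Add1,r2:Add2,r3:25
cycle 10: - // r0:1,r1:Add1,r2:Add2,r3:25
cycle 11: CDB Add1=-1 // r0:1,r1:-1,r2:Add2,r3:25
cycle 12: - // r0:1,r1:-1,r2:Add2,r3:25
cycle 13: - // r0:1,r1:-1,r2:Add2,r3:25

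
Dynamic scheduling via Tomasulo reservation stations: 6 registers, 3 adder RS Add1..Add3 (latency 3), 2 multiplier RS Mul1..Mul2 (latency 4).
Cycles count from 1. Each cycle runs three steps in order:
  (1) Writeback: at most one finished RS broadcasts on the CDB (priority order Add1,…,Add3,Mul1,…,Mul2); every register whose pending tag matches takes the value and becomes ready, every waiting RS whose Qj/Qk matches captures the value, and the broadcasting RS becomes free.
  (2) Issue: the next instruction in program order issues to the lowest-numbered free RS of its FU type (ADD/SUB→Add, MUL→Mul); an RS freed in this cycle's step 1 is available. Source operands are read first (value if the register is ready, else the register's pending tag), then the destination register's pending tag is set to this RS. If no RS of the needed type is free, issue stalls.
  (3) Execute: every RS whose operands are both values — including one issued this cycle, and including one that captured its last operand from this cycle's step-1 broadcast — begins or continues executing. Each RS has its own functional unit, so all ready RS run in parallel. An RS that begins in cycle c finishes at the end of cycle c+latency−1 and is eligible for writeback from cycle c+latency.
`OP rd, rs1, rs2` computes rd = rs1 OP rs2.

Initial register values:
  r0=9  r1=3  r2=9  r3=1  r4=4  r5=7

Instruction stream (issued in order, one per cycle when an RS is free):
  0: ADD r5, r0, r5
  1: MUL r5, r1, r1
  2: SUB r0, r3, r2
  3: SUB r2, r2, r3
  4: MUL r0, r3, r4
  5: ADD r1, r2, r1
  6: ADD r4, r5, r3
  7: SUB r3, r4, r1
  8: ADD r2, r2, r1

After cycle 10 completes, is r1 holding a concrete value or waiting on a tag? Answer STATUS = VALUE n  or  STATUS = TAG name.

c1: issue ADD r5<-Add1 | r0:9,r1:3,r2:9,r3:1,r4:4,r5:Add1
c2: issue MUL r5<-Mul1 | r0:9,r1:3,r2:9,r3:1,r4:4,r5:Mul1
c3: issue SUB r0<-Add2 | r0:Add2,r1:3,r2:9,r3:1,r4:4,r5:Mul1
c4: CDB Add1=16; issue SUB r2<-Add1 | r0:Add2,r1:3,r2:Add1,r3:1,r4:4,r5:Mul1
c5: issue MUL r0<-Mul2 | r0:Mul2,r1:3,r2:Add1,r3:1,r4:4,r5:Mul1
c6: CDB Add2=-8; issue ADD r1<-Add2 | r0:Mul2,r1:Add2,r2:Add1,r3:1,r4:4,r5:Mul1
c7: CDB Add1=8; issue ADD r4<-Add1 | r0:Mul2,r1:Add2,r2:8,r3:1,r4:Add1,r5:Mul1
c8: CDB Mul1=9; issue SUB r3<-Add3 | r0:Mul2,r1:Add2,r2:8,r3:Add3,r4:Add1,r5:9
c9: CDB Mul2=4; stall | r0:4,r1:Add2,r2:8,r3:Add3,r4:Add1,r5:9
c10: CDB Add2=11; issue ADD r2<-Add2 | r0:4,r1:11,r2:Add2,r3:Add3,r4:Add1,r5:9

STATUS = VALUE 11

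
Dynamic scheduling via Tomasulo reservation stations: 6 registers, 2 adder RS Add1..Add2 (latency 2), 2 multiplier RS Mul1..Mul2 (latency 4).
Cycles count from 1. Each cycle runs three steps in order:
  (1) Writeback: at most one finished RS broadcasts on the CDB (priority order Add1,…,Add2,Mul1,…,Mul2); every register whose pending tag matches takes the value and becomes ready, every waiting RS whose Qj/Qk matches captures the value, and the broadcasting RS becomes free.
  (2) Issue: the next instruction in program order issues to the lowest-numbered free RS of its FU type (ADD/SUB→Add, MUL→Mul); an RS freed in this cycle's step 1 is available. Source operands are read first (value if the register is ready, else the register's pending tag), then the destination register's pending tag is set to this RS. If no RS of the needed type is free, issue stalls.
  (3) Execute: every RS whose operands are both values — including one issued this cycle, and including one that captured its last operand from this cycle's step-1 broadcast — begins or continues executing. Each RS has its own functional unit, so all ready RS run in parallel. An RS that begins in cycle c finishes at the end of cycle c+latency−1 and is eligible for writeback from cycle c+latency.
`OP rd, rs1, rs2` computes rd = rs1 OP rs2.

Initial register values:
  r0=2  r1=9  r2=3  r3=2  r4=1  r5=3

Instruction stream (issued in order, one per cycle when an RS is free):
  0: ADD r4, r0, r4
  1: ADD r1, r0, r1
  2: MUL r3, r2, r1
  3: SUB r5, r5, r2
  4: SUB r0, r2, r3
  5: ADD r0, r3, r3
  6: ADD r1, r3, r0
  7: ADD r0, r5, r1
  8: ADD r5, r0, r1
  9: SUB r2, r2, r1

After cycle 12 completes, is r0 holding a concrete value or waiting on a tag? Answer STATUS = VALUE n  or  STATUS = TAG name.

cycle 1: issue ADD r4<-Add1 // r0:2,r1:9,r2:3,r3:2,r4:Add1,r5:3
cycle 2: issue ADD r1<-Add2 // r0:2,r1:Add2,r2:3,r3:2,r4:Add1,r5:3
cycle 3: CDB Add1=3; issue MUL r3<-Mul1 // r0:2,r1:Add2,r2:3,r3:Mul1,r4:3,r5:3
cycle 4: CDB Add2=11; issue SUB r5<-Add1 // r0:2,r1:11,r2:3,r3:Mul1,r4:3,r5:Add1
cycle 5: issue SUB r0<-Add2 // r0:Add2,r1:11,r2:3,r3:Mul1,r4:3,r5:Add1
cycle 6: CDB Add1=0; issue ADD r0<-Add1 // r0:Add1,r1:11,r2:3,r3:Mul1,r4:3,r5:0
cycle 7: stall // r0:Add1,r1:11,r2:3,r3:Mul1,r4:3,r5:0
cycle 8: CDB Mul1=33; stall // r0:Add1,r1:11,r2:3,r3:33,r4:3,r5:0
cycle 9: stall // r0:Add1,r1:11,r2:3,r3:33,r4:3,r5:0
cycle 10: CDB Add1=66; issue ADD r1<-Add1 // r0:66,r1:Add1,r2:3,r3:33,r4:3,r5:0
cycle 11: CDB Add2=-30; issue ADD r0<-Add2 // r0:Add2,r1:Add1,r2:3,r3:33,r4:3,r5:0
cycle 12: CDB Add1=99; issue ADD r5<-Add1 // r0:Add2,r1:99,r2:3,r3:33,r4:3,r5:Add1

STATUS = TAG Add2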